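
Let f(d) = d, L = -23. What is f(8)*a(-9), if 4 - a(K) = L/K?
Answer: 104/9 ≈ 11.556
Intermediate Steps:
a(K) = 4 + 23/K (a(K) = 4 - (-23)/K = 4 + 23/K)
f(8)*a(-9) = 8*(4 + 23/(-9)) = 8*(4 + 23*(-1/9)) = 8*(4 - 23/9) = 8*(13/9) = 104/9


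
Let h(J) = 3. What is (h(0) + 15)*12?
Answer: 216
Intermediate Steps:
(h(0) + 15)*12 = (3 + 15)*12 = 18*12 = 216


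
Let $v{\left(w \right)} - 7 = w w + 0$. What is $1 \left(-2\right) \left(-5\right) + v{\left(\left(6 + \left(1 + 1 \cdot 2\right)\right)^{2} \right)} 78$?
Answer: $512314$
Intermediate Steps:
$v{\left(w \right)} = 7 + w^{2}$ ($v{\left(w \right)} = 7 + \left(w w + 0\right) = 7 + \left(w^{2} + 0\right) = 7 + w^{2}$)
$1 \left(-2\right) \left(-5\right) + v{\left(\left(6 + \left(1 + 1 \cdot 2\right)\right)^{2} \right)} 78 = 1 \left(-2\right) \left(-5\right) + \left(7 + \left(\left(6 + \left(1 + 1 \cdot 2\right)\right)^{2}\right)^{2}\right) 78 = \left(-2\right) \left(-5\right) + \left(7 + \left(\left(6 + \left(1 + 2\right)\right)^{2}\right)^{2}\right) 78 = 10 + \left(7 + \left(\left(6 + 3\right)^{2}\right)^{2}\right) 78 = 10 + \left(7 + \left(9^{2}\right)^{2}\right) 78 = 10 + \left(7 + 81^{2}\right) 78 = 10 + \left(7 + 6561\right) 78 = 10 + 6568 \cdot 78 = 10 + 512304 = 512314$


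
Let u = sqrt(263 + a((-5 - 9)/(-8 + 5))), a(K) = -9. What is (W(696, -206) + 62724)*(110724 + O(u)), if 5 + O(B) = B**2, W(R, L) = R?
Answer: 7037907660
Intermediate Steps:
u = sqrt(254) (u = sqrt(263 - 9) = sqrt(254) ≈ 15.937)
O(B) = -5 + B**2
(W(696, -206) + 62724)*(110724 + O(u)) = (696 + 62724)*(110724 + (-5 + (sqrt(254))**2)) = 63420*(110724 + (-5 + 254)) = 63420*(110724 + 249) = 63420*110973 = 7037907660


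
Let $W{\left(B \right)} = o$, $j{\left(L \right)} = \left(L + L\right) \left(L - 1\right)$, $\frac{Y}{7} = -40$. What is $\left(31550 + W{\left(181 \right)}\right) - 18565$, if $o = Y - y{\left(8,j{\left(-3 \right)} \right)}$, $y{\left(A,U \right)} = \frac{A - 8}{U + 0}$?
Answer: $12705$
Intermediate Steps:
$Y = -280$ ($Y = 7 \left(-40\right) = -280$)
$j{\left(L \right)} = 2 L \left(-1 + L\right)$
$y{\left(A,U \right)} = \frac{-8 + A}{U}$
$o = -280$ ($o = -280 - \frac{-8 + 8}{2 \left(-3\right) \left(-1 - 3\right)} = -280 - \frac{1}{2 \left(-3\right) \left(-4\right)} 0 = -280 - \frac{1}{24} \cdot 0 = -280 - 0 = -280 + 0 = -280$)
$W{\left(B \right)} = -280$
$\left(31550 + W{\left(181 \right)}\right) - 18565 = \left(31550 - 280\right) - 18565 = 31270 - 18565 = 12705$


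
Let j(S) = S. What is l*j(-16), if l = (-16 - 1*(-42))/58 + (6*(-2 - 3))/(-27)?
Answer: -6512/261 ≈ -24.950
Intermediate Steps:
l = 407/261 (l = (-16 + 42)*(1/58) + (6*(-5))*(-1/27) = 26*(1/58) - 30*(-1/27) = 13/29 + 10/9 = 407/261 ≈ 1.5594)
l*j(-16) = (407/261)*(-16) = -6512/261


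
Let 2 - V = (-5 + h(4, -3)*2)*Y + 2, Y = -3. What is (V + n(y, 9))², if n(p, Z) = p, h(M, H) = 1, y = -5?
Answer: 196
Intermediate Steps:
V = -9 (V = 2 - ((-5 + 1*2)*(-3) + 2) = 2 - ((-5 + 2)*(-3) + 2) = 2 - (-3*(-3) + 2) = 2 - (9 + 2) = 2 - 1*11 = 2 - 11 = -9)
(V + n(y, 9))² = (-9 - 5)² = (-14)² = 196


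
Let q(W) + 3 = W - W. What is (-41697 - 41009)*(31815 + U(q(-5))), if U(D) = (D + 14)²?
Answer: -2641298816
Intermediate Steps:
q(W) = -3 (q(W) = -3 + (W - W) = -3 + 0 = -3)
U(D) = (14 + D)²
(-41697 - 41009)*(31815 + U(q(-5))) = (-41697 - 41009)*(31815 + (14 - 3)²) = -82706*(31815 + 11²) = -82706*(31815 + 121) = -82706*31936 = -2641298816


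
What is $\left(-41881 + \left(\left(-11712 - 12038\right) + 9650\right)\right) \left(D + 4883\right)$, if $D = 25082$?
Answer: $-1677470665$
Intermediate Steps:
$\left(-41881 + \left(\left(-11712 - 12038\right) + 9650\right)\right) \left(D + 4883\right) = \left(-41881 + \left(\left(-11712 - 12038\right) + 9650\right)\right) \left(25082 + 4883\right) = \left(-41881 + \left(-23750 + 9650\right)\right) 29965 = \left(-41881 - 14100\right) 29965 = \left(-55981\right) 29965 = -1677470665$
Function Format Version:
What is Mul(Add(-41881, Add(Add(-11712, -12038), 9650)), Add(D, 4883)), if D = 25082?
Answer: -1677470665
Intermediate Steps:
Mul(Add(-41881, Add(Add(-11712, -12038), 9650)), Add(D, 4883)) = Mul(Add(-41881, Add(Add(-11712, -12038), 9650)), Add(25082, 4883)) = Mul(Add(-41881, Add(-23750, 9650)), 29965) = Mul(Add(-41881, -14100), 29965) = Mul(-55981, 29965) = -1677470665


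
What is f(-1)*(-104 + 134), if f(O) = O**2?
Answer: 30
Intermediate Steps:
f(-1)*(-104 + 134) = (-1)**2*(-104 + 134) = 1*30 = 30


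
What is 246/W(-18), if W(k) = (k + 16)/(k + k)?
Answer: 4428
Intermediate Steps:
W(k) = (16 + k)/(2*k) (W(k) = (16 + k)/((2*k)) = (16 + k)*(1/(2*k)) = (16 + k)/(2*k))
246/W(-18) = 246/(((1/2)*(16 - 18)/(-18))) = 246/(((1/2)*(-1/18)*(-2))) = 246/(1/18) = 246*18 = 4428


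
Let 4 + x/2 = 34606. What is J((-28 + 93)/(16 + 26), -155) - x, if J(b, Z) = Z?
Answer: -69359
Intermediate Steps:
x = 69204 (x = -8 + 2*34606 = -8 + 69212 = 69204)
J((-28 + 93)/(16 + 26), -155) - x = -155 - 1*69204 = -155 - 69204 = -69359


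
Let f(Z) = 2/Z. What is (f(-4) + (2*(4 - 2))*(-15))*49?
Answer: -5929/2 ≈ -2964.5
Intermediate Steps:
(f(-4) + (2*(4 - 2))*(-15))*49 = (2/(-4) + (2*(4 - 2))*(-15))*49 = (2*(-1/4) + (2*2)*(-15))*49 = (-1/2 + 4*(-15))*49 = (-1/2 - 60)*49 = -121/2*49 = -5929/2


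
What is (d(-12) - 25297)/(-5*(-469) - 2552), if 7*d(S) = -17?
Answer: 59032/483 ≈ 122.22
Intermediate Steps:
d(S) = -17/7 (d(S) = (1/7)*(-17) = -17/7)
(d(-12) - 25297)/(-5*(-469) - 2552) = (-17/7 - 25297)/(-5*(-469) - 2552) = -177096/(7*(2345 - 2552)) = -177096/7/(-207) = -177096/7*(-1/207) = 59032/483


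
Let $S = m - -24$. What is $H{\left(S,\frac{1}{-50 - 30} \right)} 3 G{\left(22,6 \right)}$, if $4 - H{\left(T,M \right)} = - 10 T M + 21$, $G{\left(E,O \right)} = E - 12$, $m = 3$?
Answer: $- \frac{2445}{4} \approx -611.25$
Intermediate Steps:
$G{\left(E,O \right)} = -12 + E$
$S = 27$ ($S = 3 - -24 = 3 + 24 = 27$)
$H{\left(T,M \right)} = -17 + 10 M T$ ($H{\left(T,M \right)} = 4 - \left(- 10 T M + 21\right) = 4 - \left(- 10 M T + 21\right) = 4 - \left(21 - 10 M T\right) = 4 + \left(-21 + 10 M T\right) = -17 + 10 M T$)
$H{\left(S,\frac{1}{-50 - 30} \right)} 3 G{\left(22,6 \right)} = \left(-17 + 10 \frac{1}{-50 - 30} \cdot 27\right) 3 \left(-12 + 22\right) = \left(-17 + 10 \frac{1}{-80} \cdot 27\right) 3 \cdot 10 = \left(-17 + 10 \left(- \frac{1}{80}\right) 27\right) 30 = \left(-17 - \frac{27}{8}\right) 30 = \left(- \frac{163}{8}\right) 30 = - \frac{2445}{4}$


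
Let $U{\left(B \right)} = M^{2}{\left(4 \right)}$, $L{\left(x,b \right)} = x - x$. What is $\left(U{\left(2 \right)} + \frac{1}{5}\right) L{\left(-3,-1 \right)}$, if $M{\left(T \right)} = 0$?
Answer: $0$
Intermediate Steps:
$L{\left(x,b \right)} = 0$
$U{\left(B \right)} = 0$ ($U{\left(B \right)} = 0^{2} = 0$)
$\left(U{\left(2 \right)} + \frac{1}{5}\right) L{\left(-3,-1 \right)} = \left(0 + \frac{1}{5}\right) 0 = \frac{1}{5} \cdot 0 = 0$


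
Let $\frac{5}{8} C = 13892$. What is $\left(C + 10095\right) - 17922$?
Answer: $\frac{72001}{5} \approx 14400.0$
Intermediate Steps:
$C = \frac{111136}{5}$ ($C = \frac{8}{5} \cdot 13892 = \frac{111136}{5} \approx 22227.0$)
$\left(C + 10095\right) - 17922 = \left(\frac{111136}{5} + 10095\right) - 17922 = \frac{161611}{5} - 17922 = \frac{72001}{5}$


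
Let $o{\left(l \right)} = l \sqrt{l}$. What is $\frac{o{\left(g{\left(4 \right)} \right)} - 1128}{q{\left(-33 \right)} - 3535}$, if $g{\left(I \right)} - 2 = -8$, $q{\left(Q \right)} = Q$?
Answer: $\frac{141}{446} + \frac{3 i \sqrt{6}}{1784} \approx 0.31614 + 0.0041191 i$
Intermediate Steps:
$g{\left(I \right)} = -6$ ($g{\left(I \right)} = 2 - 8 = -6$)
$o{\left(l \right)} = l^{\frac{3}{2}}$
$\frac{o{\left(g{\left(4 \right)} \right)} - 1128}{q{\left(-33 \right)} - 3535} = \frac{\left(-6\right)^{\frac{3}{2}} - 1128}{-33 - 3535} = \frac{- 6 i \sqrt{6} - 1128}{-3568} = \left(-1128 - 6 i \sqrt{6}\right) \left(- \frac{1}{3568}\right) = \frac{141}{446} + \frac{3 i \sqrt{6}}{1784}$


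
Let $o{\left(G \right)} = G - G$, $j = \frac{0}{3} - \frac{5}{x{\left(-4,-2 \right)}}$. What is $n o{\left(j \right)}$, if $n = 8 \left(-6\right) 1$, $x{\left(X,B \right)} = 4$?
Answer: $0$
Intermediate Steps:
$j = - \frac{5}{4}$ ($j = \frac{0}{3} - \frac{5}{4} = 0 \cdot \frac{1}{3} - \frac{5}{4} = 0 - \frac{5}{4} = - \frac{5}{4} \approx -1.25$)
$o{\left(G \right)} = 0$
$n = -48$ ($n = \left(-48\right) 1 = -48$)
$n o{\left(j \right)} = \left(-48\right) 0 = 0$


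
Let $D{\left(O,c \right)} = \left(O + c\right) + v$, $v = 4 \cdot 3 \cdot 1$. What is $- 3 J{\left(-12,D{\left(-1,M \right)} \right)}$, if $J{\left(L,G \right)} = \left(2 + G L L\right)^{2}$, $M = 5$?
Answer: $-15952908$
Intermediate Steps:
$v = 12$ ($v = 12 \cdot 1 = 12$)
$D{\left(O,c \right)} = 12 + O + c$ ($D{\left(O,c \right)} = \left(O + c\right) + 12 = 12 + O + c$)
$J{\left(L,G \right)} = \left(2 + G L^{2}\right)^{2}$
$- 3 J{\left(-12,D{\left(-1,M \right)} \right)} = - 3 \left(2 + \left(12 - 1 + 5\right) \left(-12\right)^{2}\right)^{2} = - 3 \left(2 + 16 \cdot 144\right)^{2} = - 3 \left(2 + 2304\right)^{2} = - 3 \cdot 2306^{2} = \left(-3\right) 5317636 = -15952908$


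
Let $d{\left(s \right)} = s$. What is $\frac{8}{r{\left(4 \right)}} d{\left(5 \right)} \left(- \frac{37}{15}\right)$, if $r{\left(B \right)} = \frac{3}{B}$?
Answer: $- \frac{1184}{9} \approx -131.56$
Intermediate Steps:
$\frac{8}{r{\left(4 \right)}} d{\left(5 \right)} \left(- \frac{37}{15}\right) = \frac{8}{3 \cdot \frac{1}{4}} \cdot 5 \left(- \frac{37}{15}\right) = \frac{8}{3 \cdot \frac{1}{4}} \cdot 5 \left(\left(-37\right) \frac{1}{15}\right) = \frac{8}{\frac{3}{4}} \cdot 5 \left(- \frac{37}{15}\right) = 8 \cdot \frac{4}{3} \cdot 5 \left(- \frac{37}{15}\right) = \frac{32}{3} \cdot 5 \left(- \frac{37}{15}\right) = \frac{160}{3} \left(- \frac{37}{15}\right) = - \frac{1184}{9}$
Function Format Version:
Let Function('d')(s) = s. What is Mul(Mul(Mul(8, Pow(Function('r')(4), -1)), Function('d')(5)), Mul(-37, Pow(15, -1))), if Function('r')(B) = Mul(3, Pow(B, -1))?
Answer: Rational(-1184, 9) ≈ -131.56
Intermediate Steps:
Mul(Mul(Mul(8, Pow(Function('r')(4), -1)), Function('d')(5)), Mul(-37, Pow(15, -1))) = Mul(Mul(Mul(8, Pow(Mul(3, Pow(4, -1)), -1)), 5), Mul(-37, Pow(15, -1))) = Mul(Mul(Mul(8, Pow(Mul(3, Rational(1, 4)), -1)), 5), Mul(-37, Rational(1, 15))) = Mul(Mul(Mul(8, Pow(Rational(3, 4), -1)), 5), Rational(-37, 15)) = Mul(Mul(Mul(8, Rational(4, 3)), 5), Rational(-37, 15)) = Mul(Mul(Rational(32, 3), 5), Rational(-37, 15)) = Mul(Rational(160, 3), Rational(-37, 15)) = Rational(-1184, 9)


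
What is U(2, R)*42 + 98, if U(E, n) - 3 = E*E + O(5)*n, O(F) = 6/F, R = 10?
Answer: 896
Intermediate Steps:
U(E, n) = 3 + E**2 + 6*n/5 (U(E, n) = 3 + (E*E + (6/5)*n) = 3 + (E**2 + (6*(1/5))*n) = 3 + (E**2 + 6*n/5) = 3 + E**2 + 6*n/5)
U(2, R)*42 + 98 = (3 + 2**2 + (6/5)*10)*42 + 98 = (3 + 4 + 12)*42 + 98 = 19*42 + 98 = 798 + 98 = 896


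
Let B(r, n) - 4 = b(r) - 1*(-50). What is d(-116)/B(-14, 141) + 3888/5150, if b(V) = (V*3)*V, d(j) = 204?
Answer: 295558/275525 ≈ 1.0727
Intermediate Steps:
b(V) = 3*V² (b(V) = (3*V)*V = 3*V²)
B(r, n) = 54 + 3*r² (B(r, n) = 4 + (3*r² - 1*(-50)) = 4 + (3*r² + 50) = 4 + (50 + 3*r²) = 54 + 3*r²)
d(-116)/B(-14, 141) + 3888/5150 = 204/(54 + 3*(-14)²) + 3888/5150 = 204/(54 + 3*196) + 3888*(1/5150) = 204/(54 + 588) + 1944/2575 = 204/642 + 1944/2575 = 204*(1/642) + 1944/2575 = 34/107 + 1944/2575 = 295558/275525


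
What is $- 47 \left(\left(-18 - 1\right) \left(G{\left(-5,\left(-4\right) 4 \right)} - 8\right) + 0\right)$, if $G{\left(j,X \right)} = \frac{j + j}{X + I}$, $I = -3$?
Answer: $-6674$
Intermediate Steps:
$G{\left(j,X \right)} = \frac{2 j}{-3 + X}$ ($G{\left(j,X \right)} = \frac{j + j}{X - 3} = \frac{2 j}{-3 + X}$)
$- 47 \left(\left(-18 - 1\right) \left(G{\left(-5,\left(-4\right) 4 \right)} - 8\right) + 0\right) = - 47 \left(\left(-18 - 1\right) \left(2 \left(-5\right) \frac{1}{-3 - 16} - 8\right) + 0\right) = - 47 \left(- 19 \left(2 \left(-5\right) \frac{1}{-3 - 16} - 8\right) + 0\right) = - 47 \left(- 19 \left(2 \left(-5\right) \frac{1}{-19} - 8\right) + 0\right) = - 47 \left(- 19 \left(2 \left(-5\right) \left(- \frac{1}{19}\right) - 8\right) + 0\right) = - 47 \left(- 19 \left(\frac{10}{19} - 8\right) + 0\right) = - 47 \left(\left(-19\right) \left(- \frac{142}{19}\right) + 0\right) = - 47 \left(142 + 0\right) = \left(-47\right) 142 = -6674$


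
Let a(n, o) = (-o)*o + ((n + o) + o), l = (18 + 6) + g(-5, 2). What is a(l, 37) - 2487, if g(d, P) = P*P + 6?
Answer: -3748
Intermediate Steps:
g(d, P) = 6 + P² (g(d, P) = P² + 6 = 6 + P²)
l = 34 (l = (18 + 6) + (6 + 2²) = 24 + (6 + 4) = 24 + 10 = 34)
a(n, o) = n - o² + 2*o (a(n, o) = -o² + (n + 2*o) = n - o² + 2*o)
a(l, 37) - 2487 = (34 - 1*37² + 2*37) - 2487 = (34 - 1*1369 + 74) - 2487 = (34 - 1369 + 74) - 2487 = -1261 - 2487 = -3748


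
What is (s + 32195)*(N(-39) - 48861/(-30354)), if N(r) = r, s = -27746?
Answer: -1683123435/10118 ≈ -1.6635e+5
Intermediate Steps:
(s + 32195)*(N(-39) - 48861/(-30354)) = (-27746 + 32195)*(-39 - 48861/(-30354)) = 4449*(-39 - 48861*(-1/30354)) = 4449*(-39 + 16287/10118) = 4449*(-378315/10118) = -1683123435/10118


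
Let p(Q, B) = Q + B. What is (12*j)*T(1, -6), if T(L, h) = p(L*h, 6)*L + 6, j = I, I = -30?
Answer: -2160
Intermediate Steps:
p(Q, B) = B + Q
j = -30
T(L, h) = 6 + L*(6 + L*h) (T(L, h) = (6 + L*h)*L + 6 = L*(6 + L*h) + 6 = 6 + L*(6 + L*h))
(12*j)*T(1, -6) = (12*(-30))*(6 + 1*(6 + 1*(-6))) = -360*(6 + 1*(6 - 6)) = -360*(6 + 1*0) = -360*(6 + 0) = -360*6 = -2160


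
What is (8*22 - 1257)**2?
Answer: 1168561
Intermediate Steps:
(8*22 - 1257)**2 = (176 - 1257)**2 = (-1081)**2 = 1168561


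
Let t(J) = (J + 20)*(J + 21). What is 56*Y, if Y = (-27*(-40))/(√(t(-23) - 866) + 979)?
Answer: 939840/15227 - 1920*I*√215/15227 ≈ 61.722 - 1.8489*I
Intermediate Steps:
t(J) = (20 + J)*(21 + J)
Y = 1080/(979 + 2*I*√215) (Y = (-27*(-40))/(√((420 + (-23)² + 41*(-23)) - 866) + 979) = 1080/(√((420 + 529 - 943) - 866) + 979) = 1080/(√(6 - 866) + 979) = 1080/(√(-860) + 979) = 1080/(2*I*√215 + 979) = 1080/(979 + 2*I*√215) ≈ 1.1022 - 0.033015*I)
56*Y = 56*(117480/106589 - 240*I*√215/106589) = 939840/15227 - 1920*I*√215/15227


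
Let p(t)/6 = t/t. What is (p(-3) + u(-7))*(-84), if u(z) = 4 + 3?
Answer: -1092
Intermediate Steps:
u(z) = 7
p(t) = 6 (p(t) = 6*(t/t) = 6*1 = 6)
(p(-3) + u(-7))*(-84) = (6 + 7)*(-84) = 13*(-84) = -1092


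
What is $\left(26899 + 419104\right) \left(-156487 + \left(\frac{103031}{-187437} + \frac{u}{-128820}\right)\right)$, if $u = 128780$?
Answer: $- \frac{28087152592981603693}{402427239} \approx -6.9794 \cdot 10^{10}$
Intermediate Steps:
$\left(26899 + 419104\right) \left(-156487 + \left(\frac{103031}{-187437} + \frac{u}{-128820}\right)\right) = \left(26899 + 419104\right) \left(-156487 + \left(\frac{103031}{-187437} + \frac{128780}{-128820}\right)\right) = 446003 \left(-156487 + \left(103031 \left(- \frac{1}{187437}\right) + 128780 \left(- \frac{1}{128820}\right)\right)\right) = 446003 \left(-156487 - \frac{623509838}{402427239}\right) = 446003 \left(- \frac{62975254859231}{402427239}\right) = - \frac{28087152592981603693}{402427239}$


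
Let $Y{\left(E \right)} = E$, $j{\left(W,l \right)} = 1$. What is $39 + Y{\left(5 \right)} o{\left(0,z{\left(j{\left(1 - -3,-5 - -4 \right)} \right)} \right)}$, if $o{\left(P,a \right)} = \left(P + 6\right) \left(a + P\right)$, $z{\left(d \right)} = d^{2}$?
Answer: $69$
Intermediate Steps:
$o{\left(P,a \right)} = \left(6 + P\right) \left(P + a\right)$
$39 + Y{\left(5 \right)} o{\left(0,z{\left(j{\left(1 - -3,-5 - -4 \right)} \right)} \right)} = 39 + 5 \left(0^{2} + 6 \cdot 0 + 6 \cdot 1^{2} + 0 \cdot 1^{2}\right) = 39 + 5 \left(0 + 0 + 6 \cdot 1 + 0 \cdot 1\right) = 39 + 5 \left(0 + 0 + 6 + 0\right) = 39 + 5 \cdot 6 = 39 + 30 = 69$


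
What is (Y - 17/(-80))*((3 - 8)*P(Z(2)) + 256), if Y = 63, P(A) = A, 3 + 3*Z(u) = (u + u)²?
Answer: 3555071/240 ≈ 14813.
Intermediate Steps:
Z(u) = -1 + 4*u²/3 (Z(u) = -1 + (u + u)²/3 = -1 + (2*u)²/3 = -1 + (4*u²)/3 = -1 + 4*u²/3)
(Y - 17/(-80))*((3 - 8)*P(Z(2)) + 256) = (63 - 17/(-80))*((3 - 8)*(-1 + (4/3)*2²) + 256) = (63 - 17*(-1/80))*(-5*(-1 + (4/3)*4) + 256) = (63 + 17/80)*(-5*(-1 + 16/3) + 256) = 5057*(-5*13/3 + 256)/80 = 5057*(-65/3 + 256)/80 = (5057/80)*(703/3) = 3555071/240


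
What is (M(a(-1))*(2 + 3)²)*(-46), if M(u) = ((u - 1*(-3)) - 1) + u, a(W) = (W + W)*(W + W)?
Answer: -11500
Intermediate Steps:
a(W) = 4*W² (a(W) = (2*W)*(2*W) = 4*W²)
M(u) = 2 + 2*u (M(u) = ((u + 3) - 1) + u = ((3 + u) - 1) + u = (2 + u) + u = 2 + 2*u)
(M(a(-1))*(2 + 3)²)*(-46) = ((2 + 2*(4*(-1)²))*(2 + 3)²)*(-46) = ((2 + 2*(4*1))*5²)*(-46) = ((2 + 2*4)*25)*(-46) = ((2 + 8)*25)*(-46) = (10*25)*(-46) = 250*(-46) = -11500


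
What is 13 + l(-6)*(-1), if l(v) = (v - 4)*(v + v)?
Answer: -107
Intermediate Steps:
l(v) = 2*v*(-4 + v) (l(v) = (-4 + v)*(2*v) = 2*v*(-4 + v))
13 + l(-6)*(-1) = 13 + (2*(-6)*(-4 - 6))*(-1) = 13 + (2*(-6)*(-10))*(-1) = 13 + 120*(-1) = 13 - 120 = -107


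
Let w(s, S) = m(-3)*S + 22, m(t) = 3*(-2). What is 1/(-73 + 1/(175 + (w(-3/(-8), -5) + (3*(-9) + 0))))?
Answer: -200/14599 ≈ -0.013700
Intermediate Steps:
m(t) = -6
w(s, S) = 22 - 6*S (w(s, S) = -6*S + 22 = 22 - 6*S)
1/(-73 + 1/(175 + (w(-3/(-8), -5) + (3*(-9) + 0)))) = 1/(-73 + 1/(175 + ((22 - 6*(-5)) + (3*(-9) + 0)))) = 1/(-73 + 1/(175 + ((22 + 30) + (-27 + 0)))) = 1/(-73 + 1/(175 + (52 - 27))) = 1/(-73 + 1/(175 + 25)) = 1/(-73 + 1/200) = 1/(-14599/200) = -200/14599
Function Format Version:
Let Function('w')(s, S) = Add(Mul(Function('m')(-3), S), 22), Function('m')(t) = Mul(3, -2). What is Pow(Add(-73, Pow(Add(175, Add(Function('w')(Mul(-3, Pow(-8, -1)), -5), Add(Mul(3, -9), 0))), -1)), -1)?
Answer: Rational(-200, 14599) ≈ -0.013700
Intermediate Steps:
Function('m')(t) = -6
Function('w')(s, S) = Add(22, Mul(-6, S)) (Function('w')(s, S) = Add(Mul(-6, S), 22) = Add(22, Mul(-6, S)))
Pow(Add(-73, Pow(Add(175, Add(Function('w')(Mul(-3, Pow(-8, -1)), -5), Add(Mul(3, -9), 0))), -1)), -1) = Pow(Add(-73, Pow(Add(175, Add(Add(22, Mul(-6, -5)), Add(Mul(3, -9), 0))), -1)), -1) = Pow(Add(-73, Pow(Add(175, Add(Add(22, 30), Add(-27, 0))), -1)), -1) = Pow(Add(-73, Pow(Add(175, Add(52, -27)), -1)), -1) = Pow(Add(-73, Pow(Add(175, 25), -1)), -1) = Pow(Add(-73, Pow(200, -1)), -1) = Pow(Add(-73, Rational(1, 200)), -1) = Pow(Rational(-14599, 200), -1) = Rational(-200, 14599)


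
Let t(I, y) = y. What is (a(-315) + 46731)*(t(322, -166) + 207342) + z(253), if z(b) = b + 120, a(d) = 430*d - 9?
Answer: -18382311755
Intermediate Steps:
a(d) = -9 + 430*d
z(b) = 120 + b
(a(-315) + 46731)*(t(322, -166) + 207342) + z(253) = ((-9 + 430*(-315)) + 46731)*(-166 + 207342) + (120 + 253) = ((-9 - 135450) + 46731)*207176 + 373 = (-135459 + 46731)*207176 + 373 = -88728*207176 + 373 = -18382312128 + 373 = -18382311755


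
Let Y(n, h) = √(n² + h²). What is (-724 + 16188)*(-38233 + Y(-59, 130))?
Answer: -591235112 + 15464*√20381 ≈ -5.8903e+8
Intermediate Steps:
Y(n, h) = √(h² + n²)
(-724 + 16188)*(-38233 + Y(-59, 130)) = (-724 + 16188)*(-38233 + √(130² + (-59)²)) = 15464*(-38233 + √(16900 + 3481)) = 15464*(-38233 + √20381) = -591235112 + 15464*√20381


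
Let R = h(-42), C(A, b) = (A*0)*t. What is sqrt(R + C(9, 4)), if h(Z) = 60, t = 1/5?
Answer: 2*sqrt(15) ≈ 7.7460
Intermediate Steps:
t = 1/5 ≈ 0.20000
C(A, b) = 0 (C(A, b) = (A*0)*(1/5) = 0*(1/5) = 0)
R = 60
sqrt(R + C(9, 4)) = sqrt(60 + 0) = sqrt(60) = 2*sqrt(15)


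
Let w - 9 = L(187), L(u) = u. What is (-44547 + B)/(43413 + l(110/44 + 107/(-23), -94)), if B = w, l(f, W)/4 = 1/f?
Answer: -4390749/4297703 ≈ -1.0217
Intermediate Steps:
w = 196 (w = 9 + 187 = 196)
l(f, W) = 4/f
B = 196
(-44547 + B)/(43413 + l(110/44 + 107/(-23), -94)) = (-44547 + 196)/(43413 + 4/(110/44 + 107/(-23))) = -44351/(43413 + 4/(110*(1/44) + 107*(-1/23))) = -44351/(43413 + 4/(5/2 - 107/23)) = -44351/(43413 + 4/(-99/46)) = -44351/(43413 + 4*(-46/99)) = -44351/(43413 - 184/99) = -44351/4297703/99 = -44351*99/4297703 = -4390749/4297703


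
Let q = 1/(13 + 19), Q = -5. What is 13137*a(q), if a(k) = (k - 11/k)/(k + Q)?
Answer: 49320677/53 ≈ 9.3058e+5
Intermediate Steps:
q = 1/32 ≈ 0.031250
a(k) = (k - 11/k)/(-5 + k) (a(k) = (k - 11/k)/(k - 5) = (k - 11/k)/(-5 + k))
13137*a(q) = 13137*((-11 + (1/32)²)/((1/32)*(-5 + 1/32))) = 13137*(32*(-11 + 1/1024)/(-159/32)) = 13137*(32*(-32/159)*(-11263/1024)) = 13137*(11263/159) = 49320677/53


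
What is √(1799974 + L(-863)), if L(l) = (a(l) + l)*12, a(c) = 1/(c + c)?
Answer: 2*√333213000766/863 ≈ 1337.8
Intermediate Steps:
a(c) = 1/(2*c)
L(l) = 6/l + 12*l (L(l) = (1/(2*l) + l)*12 = (l + 1/(2*l))*12 = 6/l + 12*l)
√(1799974 + L(-863)) = √(1799974 + (6/(-863) + 12*(-863))) = √(1799974 + (6*(-1/863) - 10356)) = √(1799974 + (-6/863 - 10356)) = √(1799974 - 8937234/863) = √(1544440328/863) = 2*√333213000766/863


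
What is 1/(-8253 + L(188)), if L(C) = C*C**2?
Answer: 1/6636419 ≈ 1.5068e-7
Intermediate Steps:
L(C) = C**3
1/(-8253 + L(188)) = 1/(-8253 + 188**3) = 1/(-8253 + 6644672) = 1/6636419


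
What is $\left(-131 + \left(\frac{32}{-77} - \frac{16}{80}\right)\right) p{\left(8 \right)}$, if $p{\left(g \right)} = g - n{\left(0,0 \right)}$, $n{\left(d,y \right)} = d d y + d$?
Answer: $- \frac{405376}{385} \approx -1052.9$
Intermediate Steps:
$n{\left(d,y \right)} = d + y d^{2}$ ($n{\left(d,y \right)} = d^{2} y + d = y d^{2} + d = d + y d^{2}$)
$p{\left(g \right)} = g$ ($p{\left(g \right)} = g - 0 \left(1 + 0 \cdot 0\right) = g - 0 \left(1 + 0\right) = g - 0 \cdot 1 = g - 0 = g + 0 = g$)
$\left(-131 + \left(\frac{32}{-77} - \frac{16}{80}\right)\right) p{\left(8 \right)} = \left(-131 + \left(\frac{32}{-77} - \frac{16}{80}\right)\right) 8 = \left(-131 + \left(32 \left(- \frac{1}{77}\right) - \frac{1}{5}\right)\right) 8 = \left(-131 - \frac{237}{385}\right) 8 = \left(- \frac{50672}{385}\right) 8 = - \frac{405376}{385}$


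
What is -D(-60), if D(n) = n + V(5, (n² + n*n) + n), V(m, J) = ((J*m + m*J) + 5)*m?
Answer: -356965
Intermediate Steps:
V(m, J) = m*(5 + 2*J*m) (V(m, J) = ((J*m + J*m) + 5)*m = (2*J*m + 5)*m = (5 + 2*J*m)*m = m*(5 + 2*J*m))
D(n) = 25 + 51*n + 100*n² (D(n) = n + 5*(5 + 2*((n² + n*n) + n)*5) = n + 5*(5 + 2*((n² + n²) + n)*5) = n + 5*(5 + 2*(2*n² + n)*5) = n + 5*(5 + 2*(n + 2*n²)*5) = n + 5*(5 + (10*n + 20*n²)) = n + 5*(5 + 10*n + 20*n²) = n + (25 + 50*n + 100*n²) = 25 + 51*n + 100*n²)
-D(-60) = -(25 + 51*(-60) + 100*(-60)²) = -(25 - 3060 + 100*3600) = -(25 - 3060 + 360000) = -1*356965 = -356965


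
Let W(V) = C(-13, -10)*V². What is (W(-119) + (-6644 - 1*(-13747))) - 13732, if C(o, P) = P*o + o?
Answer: 1650208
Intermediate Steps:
C(o, P) = o + P*o
W(V) = 117*V² (W(V) = (-13*(1 - 10))*V² = (-13*(-9))*V² = 117*V²)
(W(-119) + (-6644 - 1*(-13747))) - 13732 = (117*(-119)² + (-6644 - 1*(-13747))) - 13732 = (117*14161 + (-6644 + 13747)) - 13732 = (1656837 + 7103) - 13732 = 1663940 - 13732 = 1650208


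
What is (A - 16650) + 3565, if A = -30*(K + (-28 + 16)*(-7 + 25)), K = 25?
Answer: -7355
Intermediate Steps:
A = 5730 (A = -30*(25 + (-28 + 16)*(-7 + 25)) = -30*(25 - 12*18) = -30*(25 - 216) = -30*(-191) = 5730)
(A - 16650) + 3565 = (5730 - 16650) + 3565 = -10920 + 3565 = -7355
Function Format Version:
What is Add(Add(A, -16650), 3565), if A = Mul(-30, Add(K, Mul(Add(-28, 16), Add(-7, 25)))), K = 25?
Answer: -7355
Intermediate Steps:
A = 5730 (A = Mul(-30, Add(25, Mul(Add(-28, 16), Add(-7, 25)))) = Mul(-30, Add(25, Mul(-12, 18))) = Mul(-30, Add(25, -216)) = Mul(-30, -191) = 5730)
Add(Add(A, -16650), 3565) = Add(Add(5730, -16650), 3565) = Add(-10920, 3565) = -7355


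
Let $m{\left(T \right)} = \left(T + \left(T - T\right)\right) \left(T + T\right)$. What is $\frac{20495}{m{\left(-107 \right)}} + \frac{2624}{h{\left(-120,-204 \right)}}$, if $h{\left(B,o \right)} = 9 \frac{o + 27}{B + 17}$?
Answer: $\frac{6221336791}{36476514} \approx 170.56$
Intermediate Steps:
$h{\left(B,o \right)} = \frac{9 \left(27 + o\right)}{17 + B}$ ($h{\left(B,o \right)} = 9 \frac{27 + o}{17 + B} = \frac{9 \left(27 + o\right)}{17 + B}$)
$m{\left(T \right)} = 2 T^{2}$ ($m{\left(T \right)} = \left(T + 0\right) 2 T = T 2 T = 2 T^{2}$)
$\frac{20495}{m{\left(-107 \right)}} + \frac{2624}{h{\left(-120,-204 \right)}} = \frac{20495}{2 \left(-107\right)^{2}} + \frac{2624}{9 \frac{1}{17 - 120} \left(27 - 204\right)} = \frac{20495}{2 \cdot 11449} + \frac{2624}{9 \frac{1}{-103} \left(-177\right)} = \frac{20495}{22898} + \frac{2624}{9 \left(- \frac{1}{103}\right) \left(-177\right)} = 20495 \cdot \frac{1}{22898} + \frac{2624}{\frac{1593}{103}} = \frac{20495}{22898} + 2624 \cdot \frac{103}{1593} = \frac{20495}{22898} + \frac{270272}{1593} = \frac{6221336791}{36476514}$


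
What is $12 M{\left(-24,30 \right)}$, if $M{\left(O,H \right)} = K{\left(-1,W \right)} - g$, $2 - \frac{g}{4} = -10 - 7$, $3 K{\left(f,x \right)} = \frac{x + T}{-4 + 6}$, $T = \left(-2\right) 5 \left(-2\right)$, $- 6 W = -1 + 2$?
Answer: $- \frac{2617}{3} \approx -872.33$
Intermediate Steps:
$W = - \frac{1}{6}$ ($W = - \frac{-1 + 2}{6} = \left(- \frac{1}{6}\right) 1 = - \frac{1}{6} \approx -0.16667$)
$T = 20$ ($T = \left(-10\right) \left(-2\right) = 20$)
$K{\left(f,x \right)} = \frac{10}{3} + \frac{x}{6}$ ($K{\left(f,x \right)} = \frac{\left(x + 20\right) \frac{1}{-4 + 6}}{3} = \frac{\left(20 + x\right) \frac{1}{2}}{3} = \frac{10 + \frac{x}{2}}{3} = \frac{10}{3} + \frac{x}{6}$)
$g = 76$ ($g = 8 - 4 \left(-10 - 7\right) = 8 - -68 = 8 + 68 = 76$)
$M{\left(O,H \right)} = - \frac{2617}{36}$ ($M{\left(O,H \right)} = \left(\frac{10}{3} + \frac{1}{6} \left(- \frac{1}{6}\right)\right) - 76 = \left(\frac{10}{3} - \frac{1}{36}\right) - 76 = \frac{119}{36} - 76 = - \frac{2617}{36}$)
$12 M{\left(-24,30 \right)} = 12 \left(- \frac{2617}{36}\right) = - \frac{2617}{3}$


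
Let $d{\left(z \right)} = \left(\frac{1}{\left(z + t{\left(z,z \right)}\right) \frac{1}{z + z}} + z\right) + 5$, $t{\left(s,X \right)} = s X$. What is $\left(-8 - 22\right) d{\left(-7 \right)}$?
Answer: $70$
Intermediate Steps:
$t{\left(s,X \right)} = X s$
$d{\left(z \right)} = 5 + z + \frac{2 z}{z + z^{2}}$ ($d{\left(z \right)} = \left(\frac{1}{\left(z + z z\right) \frac{1}{z + z}} + z\right) + 5 = \left(\frac{1}{\left(z + z^{2}\right) \frac{1}{2 z}} + z\right) + 5 = \left(\frac{1}{\frac{1}{2} \frac{1}{z} \left(z + z^{2}\right)} + z\right) + 5 = \left(\frac{2 z}{z + z^{2}} + z\right) + 5 = \left(z + \frac{2 z}{z + z^{2}}\right) + 5 = 5 + z + \frac{2 z}{z + z^{2}}$)
$\left(-8 - 22\right) d{\left(-7 \right)} = \left(-8 - 22\right) \frac{7 + \left(-7\right)^{2} + 6 \left(-7\right)}{1 - 7} = - 30 \frac{7 + 49 - 42}{-6} = - 30 \left(\left(- \frac{1}{6}\right) 14\right) = \left(-30\right) \left(- \frac{7}{3}\right) = 70$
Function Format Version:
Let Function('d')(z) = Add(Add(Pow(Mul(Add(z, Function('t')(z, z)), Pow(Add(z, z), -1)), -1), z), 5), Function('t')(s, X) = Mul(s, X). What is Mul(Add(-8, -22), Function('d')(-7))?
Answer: 70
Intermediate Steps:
Function('t')(s, X) = Mul(X, s)
Function('d')(z) = Add(5, z, Mul(2, z, Pow(Add(z, Pow(z, 2)), -1))) (Function('d')(z) = Add(Add(Pow(Mul(Add(z, Mul(z, z)), Pow(Add(z, z), -1)), -1), z), 5) = Add(Add(Pow(Mul(Add(z, Pow(z, 2)), Pow(Mul(2, z), -1)), -1), z), 5) = Add(Add(Pow(Mul(Add(z, Pow(z, 2)), Mul(Rational(1, 2), Pow(z, -1))), -1), z), 5) = Add(Add(Pow(Mul(Rational(1, 2), Pow(z, -1), Add(z, Pow(z, 2))), -1), z), 5) = Add(Add(Mul(2, z, Pow(Add(z, Pow(z, 2)), -1)), z), 5) = Add(Add(z, Mul(2, z, Pow(Add(z, Pow(z, 2)), -1))), 5) = Add(5, z, Mul(2, z, Pow(Add(z, Pow(z, 2)), -1))))
Mul(Add(-8, -22), Function('d')(-7)) = Mul(Add(-8, -22), Mul(Pow(Add(1, -7), -1), Add(7, Pow(-7, 2), Mul(6, -7)))) = Mul(-30, Mul(Pow(-6, -1), Add(7, 49, -42))) = Mul(-30, Mul(Rational(-1, 6), 14)) = Mul(-30, Rational(-7, 3)) = 70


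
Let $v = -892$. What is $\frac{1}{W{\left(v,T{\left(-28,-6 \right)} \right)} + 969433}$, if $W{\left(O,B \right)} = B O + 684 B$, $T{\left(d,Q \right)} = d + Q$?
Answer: $\frac{1}{976505} \approx 1.0241 \cdot 10^{-6}$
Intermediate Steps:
$T{\left(d,Q \right)} = Q + d$
$W{\left(O,B \right)} = 684 B + B O$
$\frac{1}{W{\left(v,T{\left(-28,-6 \right)} \right)} + 969433} = \frac{1}{\left(-6 - 28\right) \left(684 - 892\right) + 969433} = \frac{1}{\left(-34\right) \left(-208\right) + 969433} = \frac{1}{7072 + 969433} = \frac{1}{976505}$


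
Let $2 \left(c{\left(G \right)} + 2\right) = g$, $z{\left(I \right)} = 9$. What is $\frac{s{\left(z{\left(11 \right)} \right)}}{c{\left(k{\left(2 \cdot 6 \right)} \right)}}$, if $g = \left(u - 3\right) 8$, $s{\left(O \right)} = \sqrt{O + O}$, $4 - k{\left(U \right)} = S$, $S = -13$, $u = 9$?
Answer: $\frac{3 \sqrt{2}}{22} \approx 0.19285$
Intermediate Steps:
$k{\left(U \right)} = 17$ ($k{\left(U \right)} = 4 - -13 = 4 + 13 = 17$)
$s{\left(O \right)} = \sqrt{2} \sqrt{O}$ ($s{\left(O \right)} = \sqrt{2 O} = \sqrt{2} \sqrt{O}$)
$g = 48$ ($g = \left(9 - 3\right) 8 = 6 \cdot 8 = 48$)
$c{\left(G \right)} = 22$ ($c{\left(G \right)} = -2 + \frac{1}{2} \cdot 48 = -2 + 24 = 22$)
$\frac{s{\left(z{\left(11 \right)} \right)}}{c{\left(k{\left(2 \cdot 6 \right)} \right)}} = \frac{\sqrt{2} \sqrt{9}}{22} = \sqrt{2} \cdot 3 \cdot \frac{1}{22} = 3 \sqrt{2} \cdot \frac{1}{22} = \frac{3 \sqrt{2}}{22}$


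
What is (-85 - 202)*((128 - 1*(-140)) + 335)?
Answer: -173061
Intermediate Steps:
(-85 - 202)*((128 - 1*(-140)) + 335) = -287*((128 + 140) + 335) = -287*(268 + 335) = -287*603 = -173061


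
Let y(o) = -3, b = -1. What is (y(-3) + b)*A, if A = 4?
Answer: -16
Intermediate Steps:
(y(-3) + b)*A = (-3 - 1)*4 = -4*4 = -16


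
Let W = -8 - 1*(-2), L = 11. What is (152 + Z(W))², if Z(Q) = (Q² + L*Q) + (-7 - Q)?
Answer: 14641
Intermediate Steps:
W = -6 (W = -8 + 2 = -6)
Z(Q) = -7 + Q² + 10*Q (Z(Q) = (Q² + 11*Q) + (-7 - Q) = -7 + Q² + 10*Q)
(152 + Z(W))² = (152 + (-7 + (-6)² + 10*(-6)))² = (152 + (-7 + 36 - 60))² = (152 - 31)² = 121² = 14641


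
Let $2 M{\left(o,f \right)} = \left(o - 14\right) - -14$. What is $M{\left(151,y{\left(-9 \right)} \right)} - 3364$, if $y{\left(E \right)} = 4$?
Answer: $- \frac{6577}{2} \approx -3288.5$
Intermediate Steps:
$M{\left(o,f \right)} = \frac{o}{2}$ ($M{\left(o,f \right)} = \frac{\left(o - 14\right) - -14}{2} = \frac{\left(-14 + o\right) + 14}{2} = \frac{o}{2}$)
$M{\left(151,y{\left(-9 \right)} \right)} - 3364 = \frac{1}{2} \cdot 151 - 3364 = \frac{151}{2} - 3364 = - \frac{6577}{2}$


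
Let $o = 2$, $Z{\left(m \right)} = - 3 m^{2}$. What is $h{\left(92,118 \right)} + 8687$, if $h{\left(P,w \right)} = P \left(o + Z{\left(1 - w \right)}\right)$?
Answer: $-3769293$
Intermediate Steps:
$h{\left(P,w \right)} = P \left(2 - 3 \left(1 - w\right)^{2}\right)$
$h{\left(92,118 \right)} + 8687 = \left(-1\right) 92 \left(-2 + 3 \left(-1 + 118\right)^{2}\right) + 8687 = \left(-1\right) 92 \left(-2 + 3 \cdot 117^{2}\right) + 8687 = \left(-1\right) 92 \left(-2 + 3 \cdot 13689\right) + 8687 = \left(-1\right) 92 \left(-2 + 41067\right) + 8687 = \left(-1\right) 92 \cdot 41065 + 8687 = -3777980 + 8687 = -3769293$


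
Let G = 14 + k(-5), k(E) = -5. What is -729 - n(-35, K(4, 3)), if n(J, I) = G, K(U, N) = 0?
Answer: -738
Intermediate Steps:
G = 9 (G = 14 - 5 = 9)
n(J, I) = 9
-729 - n(-35, K(4, 3)) = -729 - 1*9 = -729 - 9 = -738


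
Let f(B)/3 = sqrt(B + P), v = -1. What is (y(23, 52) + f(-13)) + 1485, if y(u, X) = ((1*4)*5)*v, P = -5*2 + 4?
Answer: 1465 + 3*I*sqrt(19) ≈ 1465.0 + 13.077*I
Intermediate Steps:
P = -6 (P = -10 + 4 = -6)
y(u, X) = -20 (y(u, X) = ((1*4)*5)*(-1) = (4*5)*(-1) = 20*(-1) = -20)
f(B) = 3*sqrt(-6 + B) (f(B) = 3*sqrt(B - 6) = 3*sqrt(-6 + B))
(y(23, 52) + f(-13)) + 1485 = (-20 + 3*sqrt(-6 - 13)) + 1485 = (-20 + 3*sqrt(-19)) + 1485 = (-20 + 3*(I*sqrt(19))) + 1485 = (-20 + 3*I*sqrt(19)) + 1485 = 1465 + 3*I*sqrt(19)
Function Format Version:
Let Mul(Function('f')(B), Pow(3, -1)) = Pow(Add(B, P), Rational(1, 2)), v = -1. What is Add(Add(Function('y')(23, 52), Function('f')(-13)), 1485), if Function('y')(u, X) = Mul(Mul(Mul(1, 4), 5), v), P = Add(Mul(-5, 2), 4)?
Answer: Add(1465, Mul(3, I, Pow(19, Rational(1, 2)))) ≈ Add(1465.0, Mul(13.077, I))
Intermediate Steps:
P = -6 (P = Add(-10, 4) = -6)
Function('y')(u, X) = -20 (Function('y')(u, X) = Mul(Mul(Mul(1, 4), 5), -1) = Mul(Mul(4, 5), -1) = Mul(20, -1) = -20)
Function('f')(B) = Mul(3, Pow(Add(-6, B), Rational(1, 2))) (Function('f')(B) = Mul(3, Pow(Add(B, -6), Rational(1, 2))) = Mul(3, Pow(Add(-6, B), Rational(1, 2))))
Add(Add(Function('y')(23, 52), Function('f')(-13)), 1485) = Add(Add(-20, Mul(3, Pow(Add(-6, -13), Rational(1, 2)))), 1485) = Add(Add(-20, Mul(3, Pow(-19, Rational(1, 2)))), 1485) = Add(Add(-20, Mul(3, Mul(I, Pow(19, Rational(1, 2))))), 1485) = Add(Add(-20, Mul(3, I, Pow(19, Rational(1, 2)))), 1485) = Add(1465, Mul(3, I, Pow(19, Rational(1, 2))))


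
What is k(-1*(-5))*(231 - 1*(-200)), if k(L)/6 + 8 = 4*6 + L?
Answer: 54306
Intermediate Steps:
k(L) = 96 + 6*L (k(L) = -48 + 6*(4*6 + L) = -48 + 6*(24 + L) = -48 + (144 + 6*L) = 96 + 6*L)
k(-1*(-5))*(231 - 1*(-200)) = (96 + 6*(-1*(-5)))*(231 - 1*(-200)) = (96 + 6*5)*(231 + 200) = (96 + 30)*431 = 126*431 = 54306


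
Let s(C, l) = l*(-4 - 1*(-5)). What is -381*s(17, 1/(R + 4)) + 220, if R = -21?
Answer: 4121/17 ≈ 242.41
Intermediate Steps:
s(C, l) = l (s(C, l) = l*(-4 + 5) = l*1 = l)
-381*s(17, 1/(R + 4)) + 220 = -381/(-21 + 4) + 220 = -381/(-17) + 220 = -381*(-1/17) + 220 = 381/17 + 220 = 4121/17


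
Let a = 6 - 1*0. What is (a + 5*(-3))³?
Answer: -729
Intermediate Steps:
a = 6 (a = 6 + 0 = 6)
(a + 5*(-3))³ = (6 + 5*(-3))³ = (6 - 15)³ = (-9)³ = -729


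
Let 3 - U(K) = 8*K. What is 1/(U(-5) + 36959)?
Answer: 1/37002 ≈ 2.7026e-5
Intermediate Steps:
U(K) = 3 - 8*K
1/(U(-5) + 36959) = 1/((3 - 8*(-5)) + 36959) = 1/((3 + 40) + 36959) = 1/(43 + 36959) = 1/37002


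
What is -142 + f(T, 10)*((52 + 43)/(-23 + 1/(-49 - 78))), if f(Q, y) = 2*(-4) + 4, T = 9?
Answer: -183332/1461 ≈ -125.48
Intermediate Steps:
f(Q, y) = -4 (f(Q, y) = -8 + 4 = -4)
-142 + f(T, 10)*((52 + 43)/(-23 + 1/(-49 - 78))) = -142 - 4*(52 + 43)/(-23 + 1/(-49 - 78)) = -142 - 380/(-23 + 1/(-127)) = -142 - 380/(-23 - 1/127) = -142 - 380/(-2922/127) = -142 - 380*(-127)/2922 = -142 - 4*(-12065/2922) = -142 + 24130/1461 = -183332/1461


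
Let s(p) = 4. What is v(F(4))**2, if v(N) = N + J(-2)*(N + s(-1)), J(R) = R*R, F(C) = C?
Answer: 1296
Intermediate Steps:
J(R) = R**2
v(N) = 16 + 5*N (v(N) = N + (-2)**2*(N + 4) = N + 4*(4 + N) = N + (16 + 4*N) = 16 + 5*N)
v(F(4))**2 = (16 + 5*4)**2 = (16 + 20)**2 = 36**2 = 1296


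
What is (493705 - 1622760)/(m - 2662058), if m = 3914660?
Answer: -1129055/1252602 ≈ -0.90137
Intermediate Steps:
(493705 - 1622760)/(m - 2662058) = (493705 - 1622760)/(3914660 - 2662058) = -1129055/1252602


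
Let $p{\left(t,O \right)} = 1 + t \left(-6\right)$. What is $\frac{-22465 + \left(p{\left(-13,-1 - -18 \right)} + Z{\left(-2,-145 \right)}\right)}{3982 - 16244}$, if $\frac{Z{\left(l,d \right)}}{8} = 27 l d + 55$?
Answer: $- \frac{20347}{6131} \approx -3.3187$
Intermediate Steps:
$Z{\left(l,d \right)} = 440 + 216 d l$ ($Z{\left(l,d \right)} = 8 \left(27 l d + 55\right) = 8 \left(27 d l + 55\right) = 8 \left(55 + 27 d l\right) = 440 + 216 d l$)
$p{\left(t,O \right)} = 1 - 6 t$
$\frac{-22465 + \left(p{\left(-13,-1 - -18 \right)} + Z{\left(-2,-145 \right)}\right)}{3982 - 16244} = \frac{-22465 + \left(\left(1 - -78\right) + \left(440 + 216 \left(-145\right) \left(-2\right)\right)\right)}{3982 - 16244} = \frac{-22465 + \left(\left(1 + 78\right) + \left(440 + 62640\right)\right)}{-12262} = \left(-22465 + \left(79 + 63080\right)\right) \left(- \frac{1}{12262}\right) = \left(-22465 + 63159\right) \left(- \frac{1}{12262}\right) = 40694 \left(- \frac{1}{12262}\right) = - \frac{20347}{6131}$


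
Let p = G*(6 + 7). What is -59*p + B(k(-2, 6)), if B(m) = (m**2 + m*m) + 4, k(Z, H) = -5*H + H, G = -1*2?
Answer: 2690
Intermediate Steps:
G = -2
k(Z, H) = -4*H
B(m) = 4 + 2*m**2 (B(m) = (m**2 + m**2) + 4 = 2*m**2 + 4 = 4 + 2*m**2)
p = -26 (p = -2*(6 + 7) = -2*13 = -26)
-59*p + B(k(-2, 6)) = -59*(-26) + (4 + 2*(-4*6)**2) = 1534 + (4 + 2*(-24)**2) = 1534 + (4 + 2*576) = 1534 + (4 + 1152) = 1534 + 1156 = 2690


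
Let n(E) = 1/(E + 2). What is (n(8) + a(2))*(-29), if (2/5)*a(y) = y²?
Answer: -2929/10 ≈ -292.90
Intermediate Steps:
a(y) = 5*y²/2
n(E) = 1/(2 + E)
(n(8) + a(2))*(-29) = (1/(2 + 8) + (5/2)*2²)*(-29) = (1/10 + (5/2)*4)*(-29) = (⅒ + 10)*(-29) = (101/10)*(-29) = -2929/10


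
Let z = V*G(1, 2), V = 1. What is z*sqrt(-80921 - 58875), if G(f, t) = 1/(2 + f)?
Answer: 2*I*sqrt(34949)/3 ≈ 124.63*I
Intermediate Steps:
z = 1/3 (z = 1/(2 + 1) = 1/3 ≈ 0.33333)
z*sqrt(-80921 - 58875) = sqrt(-80921 - 58875)/3 = sqrt(-139796)/3 = (2*I*sqrt(34949))/3 = 2*I*sqrt(34949)/3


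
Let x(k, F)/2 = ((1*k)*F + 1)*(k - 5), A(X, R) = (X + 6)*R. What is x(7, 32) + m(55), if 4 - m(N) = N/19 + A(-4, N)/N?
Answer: 17083/19 ≈ 899.11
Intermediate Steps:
A(X, R) = R*(6 + X) (A(X, R) = (6 + X)*R = R*(6 + X))
x(k, F) = 2*(1 + F*k)*(-5 + k) (x(k, F) = 2*(((1*k)*F + 1)*(k - 5)) = 2*((k*F + 1)*(-5 + k)) = 2*((F*k + 1)*(-5 + k)) = 2*((1 + F*k)*(-5 + k)) = 2*(1 + F*k)*(-5 + k))
m(N) = 2 - N/19 (m(N) = 4 - (N/19 + (N*(6 - 4))/N) = 4 - (N*(1/19) + (N*2)/N) = 4 - (N/19 + (2*N)/N) = 4 - (N/19 + 2) = 4 - (2 + N/19) = 4 + (-2 - N/19) = 2 - N/19)
x(7, 32) + m(55) = (-10 + 2*7 - 10*32*7 + 2*32*7**2) + (2 - 1/19*55) = (-10 + 14 - 2240 + 2*32*49) + (2 - 55/19) = (-10 + 14 - 2240 + 3136) - 17/19 = 900 - 17/19 = 17083/19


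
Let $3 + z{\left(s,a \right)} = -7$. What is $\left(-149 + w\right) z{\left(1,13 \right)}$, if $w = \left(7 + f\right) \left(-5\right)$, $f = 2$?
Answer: $1940$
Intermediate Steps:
$z{\left(s,a \right)} = -10$ ($z{\left(s,a \right)} = -3 - 7 = -10$)
$w = -45$ ($w = \left(7 + 2\right) \left(-5\right) = 9 \left(-5\right) = -45$)
$\left(-149 + w\right) z{\left(1,13 \right)} = \left(-149 - 45\right) \left(-10\right) = \left(-194\right) \left(-10\right) = 1940$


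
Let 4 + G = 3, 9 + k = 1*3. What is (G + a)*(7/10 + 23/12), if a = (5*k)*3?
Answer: -14287/60 ≈ -238.12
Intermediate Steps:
k = -6 (k = -9 + 1*3 = -9 + 3 = -6)
G = -1 (G = -4 + 3 = -1)
a = -90 (a = (5*(-6))*3 = -30*3 = -90)
(G + a)*(7/10 + 23/12) = (-1 - 90)*(7/10 + 23/12) = -91*(7*(1/10) + 23*(1/12)) = -91*(7/10 + 23/12) = -91*157/60 = -14287/60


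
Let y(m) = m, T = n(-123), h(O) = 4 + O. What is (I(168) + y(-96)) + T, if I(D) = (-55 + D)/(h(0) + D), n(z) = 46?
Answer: -8487/172 ≈ -49.343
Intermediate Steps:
I(D) = (-55 + D)/(4 + D) (I(D) = (-55 + D)/((4 + 0) + D) = (-55 + D)/(4 + D))
T = 46
(I(168) + y(-96)) + T = ((-55 + 168)/(4 + 168) - 96) + 46 = (113/172 - 96) + 46 = -16399/172 + 46 = -8487/172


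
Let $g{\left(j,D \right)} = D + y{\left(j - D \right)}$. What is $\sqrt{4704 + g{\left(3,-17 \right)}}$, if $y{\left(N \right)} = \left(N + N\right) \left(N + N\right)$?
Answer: $\sqrt{6287} \approx 79.291$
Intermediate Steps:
$y{\left(N \right)} = 4 N^{2}$ ($y{\left(N \right)} = 2 N 2 N = 4 N^{2}$)
$g{\left(j,D \right)} = D + 4 \left(j - D\right)^{2}$
$\sqrt{4704 + g{\left(3,-17 \right)}} = \sqrt{4704 - \left(17 - 4 \left(-17 - 3\right)^{2}\right)} = \sqrt{4704 - \left(17 - 4 \left(-20\right)^{2}\right)} = \sqrt{4704 + \left(-17 + 4 \cdot 400\right)} = \sqrt{4704 + \left(-17 + 1600\right)} = \sqrt{4704 + 1583} = \sqrt{6287}$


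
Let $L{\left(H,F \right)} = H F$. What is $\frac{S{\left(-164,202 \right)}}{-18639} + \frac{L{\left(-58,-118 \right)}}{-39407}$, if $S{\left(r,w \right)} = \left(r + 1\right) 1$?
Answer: $- \frac{121141975}{734507073} \approx -0.16493$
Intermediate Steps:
$L{\left(H,F \right)} = F H$
$S{\left(r,w \right)} = 1 + r$ ($S{\left(r,w \right)} = \left(1 + r\right) 1 = 1 + r$)
$\frac{S{\left(-164,202 \right)}}{-18639} + \frac{L{\left(-58,-118 \right)}}{-39407} = \frac{1 - 164}{-18639} + \frac{\left(-118\right) \left(-58\right)}{-39407} = \left(-163\right) \left(- \frac{1}{18639}\right) + 6844 \left(- \frac{1}{39407}\right) = \frac{163}{18639} - \frac{6844}{39407} = - \frac{121141975}{734507073}$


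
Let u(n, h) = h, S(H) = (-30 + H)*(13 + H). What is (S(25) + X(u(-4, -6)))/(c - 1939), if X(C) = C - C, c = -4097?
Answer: 95/3018 ≈ 0.031478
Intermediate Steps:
X(C) = 0
(S(25) + X(u(-4, -6)))/(c - 1939) = ((-390 + 25² - 17*25) + 0)/(-4097 - 1939) = ((-390 + 625 - 425) + 0)/(-6036) = (-190 + 0)*(-1/6036) = -190*(-1/6036) = 95/3018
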